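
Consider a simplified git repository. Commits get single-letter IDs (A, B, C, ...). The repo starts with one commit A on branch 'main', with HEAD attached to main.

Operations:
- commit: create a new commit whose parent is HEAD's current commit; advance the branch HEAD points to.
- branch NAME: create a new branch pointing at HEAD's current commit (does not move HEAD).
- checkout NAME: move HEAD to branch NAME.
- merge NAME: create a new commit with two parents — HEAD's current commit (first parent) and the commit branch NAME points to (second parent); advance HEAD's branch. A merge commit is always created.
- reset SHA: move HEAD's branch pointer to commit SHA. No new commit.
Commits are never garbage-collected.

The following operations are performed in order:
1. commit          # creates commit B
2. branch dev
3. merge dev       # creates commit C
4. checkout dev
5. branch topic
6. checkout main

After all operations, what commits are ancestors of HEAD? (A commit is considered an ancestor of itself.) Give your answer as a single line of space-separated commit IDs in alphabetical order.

After op 1 (commit): HEAD=main@B [main=B]
After op 2 (branch): HEAD=main@B [dev=B main=B]
After op 3 (merge): HEAD=main@C [dev=B main=C]
After op 4 (checkout): HEAD=dev@B [dev=B main=C]
After op 5 (branch): HEAD=dev@B [dev=B main=C topic=B]
After op 6 (checkout): HEAD=main@C [dev=B main=C topic=B]

Answer: A B C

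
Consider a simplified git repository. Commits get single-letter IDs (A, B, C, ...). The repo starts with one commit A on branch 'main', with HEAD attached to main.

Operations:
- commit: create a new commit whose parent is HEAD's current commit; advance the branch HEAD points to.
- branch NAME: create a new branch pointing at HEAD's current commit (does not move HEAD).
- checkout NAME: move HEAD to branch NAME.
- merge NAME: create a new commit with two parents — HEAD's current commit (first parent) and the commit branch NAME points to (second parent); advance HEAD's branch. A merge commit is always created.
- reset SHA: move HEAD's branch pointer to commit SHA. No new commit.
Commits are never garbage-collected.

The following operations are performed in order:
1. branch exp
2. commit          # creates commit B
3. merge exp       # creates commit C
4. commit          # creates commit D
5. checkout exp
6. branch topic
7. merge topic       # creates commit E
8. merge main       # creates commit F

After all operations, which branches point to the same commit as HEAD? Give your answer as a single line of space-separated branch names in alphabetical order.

After op 1 (branch): HEAD=main@A [exp=A main=A]
After op 2 (commit): HEAD=main@B [exp=A main=B]
After op 3 (merge): HEAD=main@C [exp=A main=C]
After op 4 (commit): HEAD=main@D [exp=A main=D]
After op 5 (checkout): HEAD=exp@A [exp=A main=D]
After op 6 (branch): HEAD=exp@A [exp=A main=D topic=A]
After op 7 (merge): HEAD=exp@E [exp=E main=D topic=A]
After op 8 (merge): HEAD=exp@F [exp=F main=D topic=A]

Answer: exp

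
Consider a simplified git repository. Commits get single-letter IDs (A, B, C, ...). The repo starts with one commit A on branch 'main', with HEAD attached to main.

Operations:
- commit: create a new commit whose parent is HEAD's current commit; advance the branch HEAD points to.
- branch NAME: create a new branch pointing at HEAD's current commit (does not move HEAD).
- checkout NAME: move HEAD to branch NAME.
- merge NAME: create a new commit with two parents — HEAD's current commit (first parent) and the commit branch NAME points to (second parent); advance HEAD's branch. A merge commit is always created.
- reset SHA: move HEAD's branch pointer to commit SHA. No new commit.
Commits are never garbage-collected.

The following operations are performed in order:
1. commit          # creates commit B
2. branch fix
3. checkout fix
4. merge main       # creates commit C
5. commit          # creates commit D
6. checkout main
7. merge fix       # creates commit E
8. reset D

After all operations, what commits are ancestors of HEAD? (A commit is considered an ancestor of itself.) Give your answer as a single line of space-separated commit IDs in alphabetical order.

Answer: A B C D

Derivation:
After op 1 (commit): HEAD=main@B [main=B]
After op 2 (branch): HEAD=main@B [fix=B main=B]
After op 3 (checkout): HEAD=fix@B [fix=B main=B]
After op 4 (merge): HEAD=fix@C [fix=C main=B]
After op 5 (commit): HEAD=fix@D [fix=D main=B]
After op 6 (checkout): HEAD=main@B [fix=D main=B]
After op 7 (merge): HEAD=main@E [fix=D main=E]
After op 8 (reset): HEAD=main@D [fix=D main=D]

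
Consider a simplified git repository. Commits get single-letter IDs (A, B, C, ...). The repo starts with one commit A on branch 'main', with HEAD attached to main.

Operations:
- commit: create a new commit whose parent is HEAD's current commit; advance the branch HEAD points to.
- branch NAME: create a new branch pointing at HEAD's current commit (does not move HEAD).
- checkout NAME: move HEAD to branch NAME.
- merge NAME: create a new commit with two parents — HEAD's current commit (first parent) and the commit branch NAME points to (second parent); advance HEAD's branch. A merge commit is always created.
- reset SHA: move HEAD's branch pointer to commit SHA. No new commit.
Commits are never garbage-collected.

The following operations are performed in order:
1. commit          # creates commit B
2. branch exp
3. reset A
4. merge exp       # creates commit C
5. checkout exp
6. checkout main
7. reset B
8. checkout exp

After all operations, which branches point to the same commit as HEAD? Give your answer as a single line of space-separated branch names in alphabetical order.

After op 1 (commit): HEAD=main@B [main=B]
After op 2 (branch): HEAD=main@B [exp=B main=B]
After op 3 (reset): HEAD=main@A [exp=B main=A]
After op 4 (merge): HEAD=main@C [exp=B main=C]
After op 5 (checkout): HEAD=exp@B [exp=B main=C]
After op 6 (checkout): HEAD=main@C [exp=B main=C]
After op 7 (reset): HEAD=main@B [exp=B main=B]
After op 8 (checkout): HEAD=exp@B [exp=B main=B]

Answer: exp main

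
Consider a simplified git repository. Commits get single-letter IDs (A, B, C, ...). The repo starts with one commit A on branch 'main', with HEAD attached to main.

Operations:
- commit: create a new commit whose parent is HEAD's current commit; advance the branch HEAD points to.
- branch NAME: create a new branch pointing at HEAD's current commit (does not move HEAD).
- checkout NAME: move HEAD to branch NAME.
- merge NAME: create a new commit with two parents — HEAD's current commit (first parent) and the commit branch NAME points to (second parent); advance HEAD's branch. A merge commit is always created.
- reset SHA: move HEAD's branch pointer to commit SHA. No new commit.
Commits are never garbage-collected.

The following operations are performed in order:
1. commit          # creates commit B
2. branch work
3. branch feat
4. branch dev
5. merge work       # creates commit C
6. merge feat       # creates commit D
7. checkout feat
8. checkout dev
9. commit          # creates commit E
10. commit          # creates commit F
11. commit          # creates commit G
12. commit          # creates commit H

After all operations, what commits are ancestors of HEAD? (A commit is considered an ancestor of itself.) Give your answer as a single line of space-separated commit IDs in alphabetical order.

After op 1 (commit): HEAD=main@B [main=B]
After op 2 (branch): HEAD=main@B [main=B work=B]
After op 3 (branch): HEAD=main@B [feat=B main=B work=B]
After op 4 (branch): HEAD=main@B [dev=B feat=B main=B work=B]
After op 5 (merge): HEAD=main@C [dev=B feat=B main=C work=B]
After op 6 (merge): HEAD=main@D [dev=B feat=B main=D work=B]
After op 7 (checkout): HEAD=feat@B [dev=B feat=B main=D work=B]
After op 8 (checkout): HEAD=dev@B [dev=B feat=B main=D work=B]
After op 9 (commit): HEAD=dev@E [dev=E feat=B main=D work=B]
After op 10 (commit): HEAD=dev@F [dev=F feat=B main=D work=B]
After op 11 (commit): HEAD=dev@G [dev=G feat=B main=D work=B]
After op 12 (commit): HEAD=dev@H [dev=H feat=B main=D work=B]

Answer: A B E F G H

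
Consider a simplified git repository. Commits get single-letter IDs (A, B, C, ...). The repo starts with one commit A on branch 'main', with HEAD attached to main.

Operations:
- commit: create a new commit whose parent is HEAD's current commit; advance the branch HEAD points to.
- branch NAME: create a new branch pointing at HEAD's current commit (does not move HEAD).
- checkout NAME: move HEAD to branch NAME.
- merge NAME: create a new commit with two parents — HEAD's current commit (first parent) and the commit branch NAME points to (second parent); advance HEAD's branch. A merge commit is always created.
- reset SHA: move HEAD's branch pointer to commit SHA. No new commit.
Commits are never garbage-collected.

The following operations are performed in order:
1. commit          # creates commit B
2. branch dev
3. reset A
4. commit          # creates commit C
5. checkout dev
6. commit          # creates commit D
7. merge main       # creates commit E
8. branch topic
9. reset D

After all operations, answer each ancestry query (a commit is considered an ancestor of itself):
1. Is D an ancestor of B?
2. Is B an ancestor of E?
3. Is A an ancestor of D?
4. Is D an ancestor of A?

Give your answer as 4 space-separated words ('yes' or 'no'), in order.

After op 1 (commit): HEAD=main@B [main=B]
After op 2 (branch): HEAD=main@B [dev=B main=B]
After op 3 (reset): HEAD=main@A [dev=B main=A]
After op 4 (commit): HEAD=main@C [dev=B main=C]
After op 5 (checkout): HEAD=dev@B [dev=B main=C]
After op 6 (commit): HEAD=dev@D [dev=D main=C]
After op 7 (merge): HEAD=dev@E [dev=E main=C]
After op 8 (branch): HEAD=dev@E [dev=E main=C topic=E]
After op 9 (reset): HEAD=dev@D [dev=D main=C topic=E]
ancestors(B) = {A,B}; D in? no
ancestors(E) = {A,B,C,D,E}; B in? yes
ancestors(D) = {A,B,D}; A in? yes
ancestors(A) = {A}; D in? no

Answer: no yes yes no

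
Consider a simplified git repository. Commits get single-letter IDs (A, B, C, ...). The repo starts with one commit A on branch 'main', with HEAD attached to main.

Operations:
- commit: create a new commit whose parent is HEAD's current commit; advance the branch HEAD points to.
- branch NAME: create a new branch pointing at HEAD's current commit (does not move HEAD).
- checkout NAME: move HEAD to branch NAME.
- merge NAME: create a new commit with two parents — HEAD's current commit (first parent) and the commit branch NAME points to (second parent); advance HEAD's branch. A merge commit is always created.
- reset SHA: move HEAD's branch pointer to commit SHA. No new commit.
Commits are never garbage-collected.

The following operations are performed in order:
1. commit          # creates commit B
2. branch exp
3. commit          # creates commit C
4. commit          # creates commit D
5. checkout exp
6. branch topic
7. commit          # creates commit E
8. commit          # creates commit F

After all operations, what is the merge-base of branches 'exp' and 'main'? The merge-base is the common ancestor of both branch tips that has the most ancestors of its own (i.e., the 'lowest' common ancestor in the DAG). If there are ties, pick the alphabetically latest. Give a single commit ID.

After op 1 (commit): HEAD=main@B [main=B]
After op 2 (branch): HEAD=main@B [exp=B main=B]
After op 3 (commit): HEAD=main@C [exp=B main=C]
After op 4 (commit): HEAD=main@D [exp=B main=D]
After op 5 (checkout): HEAD=exp@B [exp=B main=D]
After op 6 (branch): HEAD=exp@B [exp=B main=D topic=B]
After op 7 (commit): HEAD=exp@E [exp=E main=D topic=B]
After op 8 (commit): HEAD=exp@F [exp=F main=D topic=B]
ancestors(exp=F): ['A', 'B', 'E', 'F']
ancestors(main=D): ['A', 'B', 'C', 'D']
common: ['A', 'B']

Answer: B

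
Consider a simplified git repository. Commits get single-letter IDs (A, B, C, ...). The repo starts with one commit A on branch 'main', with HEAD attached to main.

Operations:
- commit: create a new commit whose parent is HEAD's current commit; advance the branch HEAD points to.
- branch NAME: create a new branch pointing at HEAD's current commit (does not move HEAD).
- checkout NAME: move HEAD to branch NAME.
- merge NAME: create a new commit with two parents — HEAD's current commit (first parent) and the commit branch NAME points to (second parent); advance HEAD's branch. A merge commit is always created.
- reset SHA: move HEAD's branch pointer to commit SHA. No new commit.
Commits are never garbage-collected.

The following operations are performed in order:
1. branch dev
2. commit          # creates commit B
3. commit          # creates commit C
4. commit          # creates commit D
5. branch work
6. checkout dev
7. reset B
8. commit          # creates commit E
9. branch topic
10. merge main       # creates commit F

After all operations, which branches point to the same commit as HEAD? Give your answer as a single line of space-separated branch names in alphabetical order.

Answer: dev

Derivation:
After op 1 (branch): HEAD=main@A [dev=A main=A]
After op 2 (commit): HEAD=main@B [dev=A main=B]
After op 3 (commit): HEAD=main@C [dev=A main=C]
After op 4 (commit): HEAD=main@D [dev=A main=D]
After op 5 (branch): HEAD=main@D [dev=A main=D work=D]
After op 6 (checkout): HEAD=dev@A [dev=A main=D work=D]
After op 7 (reset): HEAD=dev@B [dev=B main=D work=D]
After op 8 (commit): HEAD=dev@E [dev=E main=D work=D]
After op 9 (branch): HEAD=dev@E [dev=E main=D topic=E work=D]
After op 10 (merge): HEAD=dev@F [dev=F main=D topic=E work=D]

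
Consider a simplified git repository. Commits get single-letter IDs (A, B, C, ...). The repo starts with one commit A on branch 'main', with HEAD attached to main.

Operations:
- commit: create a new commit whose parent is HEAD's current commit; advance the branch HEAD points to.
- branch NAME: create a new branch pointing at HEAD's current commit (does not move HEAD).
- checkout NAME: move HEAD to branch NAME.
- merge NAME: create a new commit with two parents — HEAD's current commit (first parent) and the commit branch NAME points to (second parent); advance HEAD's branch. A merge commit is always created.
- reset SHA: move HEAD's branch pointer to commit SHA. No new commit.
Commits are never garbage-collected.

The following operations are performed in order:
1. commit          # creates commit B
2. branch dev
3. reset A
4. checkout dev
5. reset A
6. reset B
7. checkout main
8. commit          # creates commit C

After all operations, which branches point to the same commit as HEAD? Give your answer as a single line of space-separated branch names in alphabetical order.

Answer: main

Derivation:
After op 1 (commit): HEAD=main@B [main=B]
After op 2 (branch): HEAD=main@B [dev=B main=B]
After op 3 (reset): HEAD=main@A [dev=B main=A]
After op 4 (checkout): HEAD=dev@B [dev=B main=A]
After op 5 (reset): HEAD=dev@A [dev=A main=A]
After op 6 (reset): HEAD=dev@B [dev=B main=A]
After op 7 (checkout): HEAD=main@A [dev=B main=A]
After op 8 (commit): HEAD=main@C [dev=B main=C]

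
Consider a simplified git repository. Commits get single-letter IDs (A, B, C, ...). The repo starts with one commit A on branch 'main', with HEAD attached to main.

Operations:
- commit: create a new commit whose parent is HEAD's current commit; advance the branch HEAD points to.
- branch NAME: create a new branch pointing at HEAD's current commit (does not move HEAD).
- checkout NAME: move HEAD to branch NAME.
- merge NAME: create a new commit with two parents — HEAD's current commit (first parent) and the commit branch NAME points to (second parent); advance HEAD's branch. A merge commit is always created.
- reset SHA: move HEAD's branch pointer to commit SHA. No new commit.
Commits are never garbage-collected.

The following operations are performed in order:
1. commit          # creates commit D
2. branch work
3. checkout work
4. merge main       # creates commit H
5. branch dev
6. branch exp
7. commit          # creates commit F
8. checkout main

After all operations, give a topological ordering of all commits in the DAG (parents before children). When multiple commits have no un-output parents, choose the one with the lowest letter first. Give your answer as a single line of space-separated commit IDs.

Answer: A D H F

Derivation:
After op 1 (commit): HEAD=main@D [main=D]
After op 2 (branch): HEAD=main@D [main=D work=D]
After op 3 (checkout): HEAD=work@D [main=D work=D]
After op 4 (merge): HEAD=work@H [main=D work=H]
After op 5 (branch): HEAD=work@H [dev=H main=D work=H]
After op 6 (branch): HEAD=work@H [dev=H exp=H main=D work=H]
After op 7 (commit): HEAD=work@F [dev=H exp=H main=D work=F]
After op 8 (checkout): HEAD=main@D [dev=H exp=H main=D work=F]
commit A: parents=[]
commit D: parents=['A']
commit F: parents=['H']
commit H: parents=['D', 'D']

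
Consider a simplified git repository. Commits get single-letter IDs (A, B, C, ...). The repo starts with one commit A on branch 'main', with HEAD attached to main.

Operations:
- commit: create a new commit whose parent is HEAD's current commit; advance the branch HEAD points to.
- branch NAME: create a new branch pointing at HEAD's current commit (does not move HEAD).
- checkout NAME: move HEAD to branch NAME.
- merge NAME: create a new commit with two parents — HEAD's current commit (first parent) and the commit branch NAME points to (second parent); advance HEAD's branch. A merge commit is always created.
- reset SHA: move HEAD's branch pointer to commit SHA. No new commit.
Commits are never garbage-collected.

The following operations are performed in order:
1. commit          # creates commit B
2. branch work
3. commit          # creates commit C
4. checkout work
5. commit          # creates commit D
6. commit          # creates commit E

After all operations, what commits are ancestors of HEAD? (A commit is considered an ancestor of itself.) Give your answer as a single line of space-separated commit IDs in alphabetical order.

Answer: A B D E

Derivation:
After op 1 (commit): HEAD=main@B [main=B]
After op 2 (branch): HEAD=main@B [main=B work=B]
After op 3 (commit): HEAD=main@C [main=C work=B]
After op 4 (checkout): HEAD=work@B [main=C work=B]
After op 5 (commit): HEAD=work@D [main=C work=D]
After op 6 (commit): HEAD=work@E [main=C work=E]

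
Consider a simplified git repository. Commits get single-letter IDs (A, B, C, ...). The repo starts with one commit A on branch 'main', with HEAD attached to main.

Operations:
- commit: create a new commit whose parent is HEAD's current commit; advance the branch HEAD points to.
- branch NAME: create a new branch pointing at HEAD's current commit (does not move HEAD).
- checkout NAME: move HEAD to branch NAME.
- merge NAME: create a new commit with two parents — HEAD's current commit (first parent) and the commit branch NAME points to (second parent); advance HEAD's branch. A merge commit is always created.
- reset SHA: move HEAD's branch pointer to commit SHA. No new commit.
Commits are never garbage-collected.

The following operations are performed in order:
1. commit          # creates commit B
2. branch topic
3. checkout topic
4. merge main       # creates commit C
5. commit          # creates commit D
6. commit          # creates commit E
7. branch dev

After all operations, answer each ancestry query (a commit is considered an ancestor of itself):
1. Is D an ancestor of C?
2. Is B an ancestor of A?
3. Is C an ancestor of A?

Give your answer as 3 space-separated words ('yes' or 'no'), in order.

After op 1 (commit): HEAD=main@B [main=B]
After op 2 (branch): HEAD=main@B [main=B topic=B]
After op 3 (checkout): HEAD=topic@B [main=B topic=B]
After op 4 (merge): HEAD=topic@C [main=B topic=C]
After op 5 (commit): HEAD=topic@D [main=B topic=D]
After op 6 (commit): HEAD=topic@E [main=B topic=E]
After op 7 (branch): HEAD=topic@E [dev=E main=B topic=E]
ancestors(C) = {A,B,C}; D in? no
ancestors(A) = {A}; B in? no
ancestors(A) = {A}; C in? no

Answer: no no no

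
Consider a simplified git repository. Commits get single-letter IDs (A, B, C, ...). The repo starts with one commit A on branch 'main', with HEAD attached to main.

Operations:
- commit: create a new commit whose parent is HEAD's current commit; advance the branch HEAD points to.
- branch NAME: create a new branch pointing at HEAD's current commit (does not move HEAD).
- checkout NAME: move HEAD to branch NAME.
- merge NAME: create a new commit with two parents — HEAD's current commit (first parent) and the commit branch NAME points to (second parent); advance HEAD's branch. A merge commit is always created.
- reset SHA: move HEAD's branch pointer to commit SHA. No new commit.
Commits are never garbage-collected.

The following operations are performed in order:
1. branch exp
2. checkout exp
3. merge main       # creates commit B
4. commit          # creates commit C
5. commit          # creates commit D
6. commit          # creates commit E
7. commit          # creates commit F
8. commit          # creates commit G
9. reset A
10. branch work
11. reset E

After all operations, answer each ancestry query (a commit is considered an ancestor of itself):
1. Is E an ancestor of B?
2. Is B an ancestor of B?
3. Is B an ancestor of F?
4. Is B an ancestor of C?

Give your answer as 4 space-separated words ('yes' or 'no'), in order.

Answer: no yes yes yes

Derivation:
After op 1 (branch): HEAD=main@A [exp=A main=A]
After op 2 (checkout): HEAD=exp@A [exp=A main=A]
After op 3 (merge): HEAD=exp@B [exp=B main=A]
After op 4 (commit): HEAD=exp@C [exp=C main=A]
After op 5 (commit): HEAD=exp@D [exp=D main=A]
After op 6 (commit): HEAD=exp@E [exp=E main=A]
After op 7 (commit): HEAD=exp@F [exp=F main=A]
After op 8 (commit): HEAD=exp@G [exp=G main=A]
After op 9 (reset): HEAD=exp@A [exp=A main=A]
After op 10 (branch): HEAD=exp@A [exp=A main=A work=A]
After op 11 (reset): HEAD=exp@E [exp=E main=A work=A]
ancestors(B) = {A,B}; E in? no
ancestors(B) = {A,B}; B in? yes
ancestors(F) = {A,B,C,D,E,F}; B in? yes
ancestors(C) = {A,B,C}; B in? yes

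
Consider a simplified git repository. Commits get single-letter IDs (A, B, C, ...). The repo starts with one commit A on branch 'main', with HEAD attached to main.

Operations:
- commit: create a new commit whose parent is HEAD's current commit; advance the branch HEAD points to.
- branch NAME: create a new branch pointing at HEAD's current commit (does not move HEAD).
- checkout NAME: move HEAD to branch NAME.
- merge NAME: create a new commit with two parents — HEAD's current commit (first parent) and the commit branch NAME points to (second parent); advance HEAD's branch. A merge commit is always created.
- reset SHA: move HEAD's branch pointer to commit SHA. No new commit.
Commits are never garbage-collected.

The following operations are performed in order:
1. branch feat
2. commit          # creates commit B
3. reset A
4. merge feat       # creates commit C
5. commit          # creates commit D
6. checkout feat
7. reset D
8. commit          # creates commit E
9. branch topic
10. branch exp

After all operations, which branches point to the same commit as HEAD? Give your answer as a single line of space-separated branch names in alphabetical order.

Answer: exp feat topic

Derivation:
After op 1 (branch): HEAD=main@A [feat=A main=A]
After op 2 (commit): HEAD=main@B [feat=A main=B]
After op 3 (reset): HEAD=main@A [feat=A main=A]
After op 4 (merge): HEAD=main@C [feat=A main=C]
After op 5 (commit): HEAD=main@D [feat=A main=D]
After op 6 (checkout): HEAD=feat@A [feat=A main=D]
After op 7 (reset): HEAD=feat@D [feat=D main=D]
After op 8 (commit): HEAD=feat@E [feat=E main=D]
After op 9 (branch): HEAD=feat@E [feat=E main=D topic=E]
After op 10 (branch): HEAD=feat@E [exp=E feat=E main=D topic=E]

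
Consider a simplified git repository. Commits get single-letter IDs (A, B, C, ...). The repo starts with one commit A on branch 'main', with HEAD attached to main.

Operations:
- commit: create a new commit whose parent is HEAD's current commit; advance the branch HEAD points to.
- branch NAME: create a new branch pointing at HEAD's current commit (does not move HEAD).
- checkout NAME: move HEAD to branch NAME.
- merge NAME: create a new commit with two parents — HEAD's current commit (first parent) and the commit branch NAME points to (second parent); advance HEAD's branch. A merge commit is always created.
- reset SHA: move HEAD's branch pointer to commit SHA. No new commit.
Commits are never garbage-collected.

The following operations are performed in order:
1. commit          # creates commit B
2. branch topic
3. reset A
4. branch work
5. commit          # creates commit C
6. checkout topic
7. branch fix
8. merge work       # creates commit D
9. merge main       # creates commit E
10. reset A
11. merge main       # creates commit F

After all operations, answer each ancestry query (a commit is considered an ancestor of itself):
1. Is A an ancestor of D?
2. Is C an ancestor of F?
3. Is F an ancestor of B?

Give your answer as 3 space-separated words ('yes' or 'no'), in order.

Answer: yes yes no

Derivation:
After op 1 (commit): HEAD=main@B [main=B]
After op 2 (branch): HEAD=main@B [main=B topic=B]
After op 3 (reset): HEAD=main@A [main=A topic=B]
After op 4 (branch): HEAD=main@A [main=A topic=B work=A]
After op 5 (commit): HEAD=main@C [main=C topic=B work=A]
After op 6 (checkout): HEAD=topic@B [main=C topic=B work=A]
After op 7 (branch): HEAD=topic@B [fix=B main=C topic=B work=A]
After op 8 (merge): HEAD=topic@D [fix=B main=C topic=D work=A]
After op 9 (merge): HEAD=topic@E [fix=B main=C topic=E work=A]
After op 10 (reset): HEAD=topic@A [fix=B main=C topic=A work=A]
After op 11 (merge): HEAD=topic@F [fix=B main=C topic=F work=A]
ancestors(D) = {A,B,D}; A in? yes
ancestors(F) = {A,C,F}; C in? yes
ancestors(B) = {A,B}; F in? no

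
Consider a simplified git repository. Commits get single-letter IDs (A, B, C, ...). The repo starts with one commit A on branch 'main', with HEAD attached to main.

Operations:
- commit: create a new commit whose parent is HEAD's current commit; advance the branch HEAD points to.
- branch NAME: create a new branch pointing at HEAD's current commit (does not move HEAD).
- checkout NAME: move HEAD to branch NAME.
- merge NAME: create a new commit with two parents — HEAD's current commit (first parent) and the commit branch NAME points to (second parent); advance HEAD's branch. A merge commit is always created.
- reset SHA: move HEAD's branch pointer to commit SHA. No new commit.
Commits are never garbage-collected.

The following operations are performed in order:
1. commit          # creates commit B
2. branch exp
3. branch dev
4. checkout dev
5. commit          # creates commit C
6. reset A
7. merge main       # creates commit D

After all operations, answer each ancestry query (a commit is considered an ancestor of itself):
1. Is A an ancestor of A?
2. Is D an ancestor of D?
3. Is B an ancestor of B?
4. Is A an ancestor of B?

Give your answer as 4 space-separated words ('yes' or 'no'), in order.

Answer: yes yes yes yes

Derivation:
After op 1 (commit): HEAD=main@B [main=B]
After op 2 (branch): HEAD=main@B [exp=B main=B]
After op 3 (branch): HEAD=main@B [dev=B exp=B main=B]
After op 4 (checkout): HEAD=dev@B [dev=B exp=B main=B]
After op 5 (commit): HEAD=dev@C [dev=C exp=B main=B]
After op 6 (reset): HEAD=dev@A [dev=A exp=B main=B]
After op 7 (merge): HEAD=dev@D [dev=D exp=B main=B]
ancestors(A) = {A}; A in? yes
ancestors(D) = {A,B,D}; D in? yes
ancestors(B) = {A,B}; B in? yes
ancestors(B) = {A,B}; A in? yes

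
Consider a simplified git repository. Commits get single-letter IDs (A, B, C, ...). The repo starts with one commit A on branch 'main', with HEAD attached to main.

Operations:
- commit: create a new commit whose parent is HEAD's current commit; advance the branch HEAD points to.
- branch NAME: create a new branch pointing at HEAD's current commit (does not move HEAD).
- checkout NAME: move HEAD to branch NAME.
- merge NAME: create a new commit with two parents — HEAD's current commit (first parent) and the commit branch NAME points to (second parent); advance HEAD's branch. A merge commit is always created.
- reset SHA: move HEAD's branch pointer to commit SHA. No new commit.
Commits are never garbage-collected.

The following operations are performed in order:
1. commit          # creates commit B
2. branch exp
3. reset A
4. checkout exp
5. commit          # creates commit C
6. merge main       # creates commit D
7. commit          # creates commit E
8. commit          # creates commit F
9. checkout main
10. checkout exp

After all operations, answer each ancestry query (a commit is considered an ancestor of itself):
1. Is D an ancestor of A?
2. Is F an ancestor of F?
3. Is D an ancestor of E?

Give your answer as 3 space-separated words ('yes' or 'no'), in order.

After op 1 (commit): HEAD=main@B [main=B]
After op 2 (branch): HEAD=main@B [exp=B main=B]
After op 3 (reset): HEAD=main@A [exp=B main=A]
After op 4 (checkout): HEAD=exp@B [exp=B main=A]
After op 5 (commit): HEAD=exp@C [exp=C main=A]
After op 6 (merge): HEAD=exp@D [exp=D main=A]
After op 7 (commit): HEAD=exp@E [exp=E main=A]
After op 8 (commit): HEAD=exp@F [exp=F main=A]
After op 9 (checkout): HEAD=main@A [exp=F main=A]
After op 10 (checkout): HEAD=exp@F [exp=F main=A]
ancestors(A) = {A}; D in? no
ancestors(F) = {A,B,C,D,E,F}; F in? yes
ancestors(E) = {A,B,C,D,E}; D in? yes

Answer: no yes yes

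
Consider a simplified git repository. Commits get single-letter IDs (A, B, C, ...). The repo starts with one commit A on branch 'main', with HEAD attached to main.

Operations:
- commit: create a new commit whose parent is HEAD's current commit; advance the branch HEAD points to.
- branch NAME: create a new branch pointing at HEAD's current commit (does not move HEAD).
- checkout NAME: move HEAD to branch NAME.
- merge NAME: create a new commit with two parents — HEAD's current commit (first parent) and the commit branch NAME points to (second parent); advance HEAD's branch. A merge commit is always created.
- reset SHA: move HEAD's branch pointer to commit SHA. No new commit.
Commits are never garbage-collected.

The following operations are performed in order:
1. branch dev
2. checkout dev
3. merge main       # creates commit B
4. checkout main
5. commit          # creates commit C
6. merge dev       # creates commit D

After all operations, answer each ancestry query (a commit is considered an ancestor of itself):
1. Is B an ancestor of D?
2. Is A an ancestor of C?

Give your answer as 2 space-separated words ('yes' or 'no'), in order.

Answer: yes yes

Derivation:
After op 1 (branch): HEAD=main@A [dev=A main=A]
After op 2 (checkout): HEAD=dev@A [dev=A main=A]
After op 3 (merge): HEAD=dev@B [dev=B main=A]
After op 4 (checkout): HEAD=main@A [dev=B main=A]
After op 5 (commit): HEAD=main@C [dev=B main=C]
After op 6 (merge): HEAD=main@D [dev=B main=D]
ancestors(D) = {A,B,C,D}; B in? yes
ancestors(C) = {A,C}; A in? yes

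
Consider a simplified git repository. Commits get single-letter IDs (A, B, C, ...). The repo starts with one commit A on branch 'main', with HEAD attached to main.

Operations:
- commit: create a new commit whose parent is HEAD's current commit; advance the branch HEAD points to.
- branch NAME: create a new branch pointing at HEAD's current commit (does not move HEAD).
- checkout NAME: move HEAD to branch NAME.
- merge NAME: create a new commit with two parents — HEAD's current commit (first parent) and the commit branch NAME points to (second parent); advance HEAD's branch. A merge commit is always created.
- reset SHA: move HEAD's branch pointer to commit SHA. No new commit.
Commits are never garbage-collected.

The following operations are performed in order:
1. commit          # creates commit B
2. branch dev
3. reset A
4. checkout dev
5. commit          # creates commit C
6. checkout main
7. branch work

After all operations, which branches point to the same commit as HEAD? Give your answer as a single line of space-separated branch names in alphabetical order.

After op 1 (commit): HEAD=main@B [main=B]
After op 2 (branch): HEAD=main@B [dev=B main=B]
After op 3 (reset): HEAD=main@A [dev=B main=A]
After op 4 (checkout): HEAD=dev@B [dev=B main=A]
After op 5 (commit): HEAD=dev@C [dev=C main=A]
After op 6 (checkout): HEAD=main@A [dev=C main=A]
After op 7 (branch): HEAD=main@A [dev=C main=A work=A]

Answer: main work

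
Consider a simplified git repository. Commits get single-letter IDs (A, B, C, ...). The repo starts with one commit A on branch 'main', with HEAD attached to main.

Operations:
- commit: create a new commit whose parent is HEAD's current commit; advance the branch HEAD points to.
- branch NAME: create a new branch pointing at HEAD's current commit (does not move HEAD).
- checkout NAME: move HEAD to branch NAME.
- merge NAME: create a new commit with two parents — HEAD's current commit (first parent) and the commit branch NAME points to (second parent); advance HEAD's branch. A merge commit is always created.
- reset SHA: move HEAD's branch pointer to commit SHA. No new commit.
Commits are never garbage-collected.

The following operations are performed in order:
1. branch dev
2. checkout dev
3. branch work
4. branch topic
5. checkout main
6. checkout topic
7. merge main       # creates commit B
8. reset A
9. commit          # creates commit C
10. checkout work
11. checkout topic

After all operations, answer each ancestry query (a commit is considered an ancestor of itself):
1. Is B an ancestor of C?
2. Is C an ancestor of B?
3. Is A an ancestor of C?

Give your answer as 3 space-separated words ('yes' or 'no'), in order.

After op 1 (branch): HEAD=main@A [dev=A main=A]
After op 2 (checkout): HEAD=dev@A [dev=A main=A]
After op 3 (branch): HEAD=dev@A [dev=A main=A work=A]
After op 4 (branch): HEAD=dev@A [dev=A main=A topic=A work=A]
After op 5 (checkout): HEAD=main@A [dev=A main=A topic=A work=A]
After op 6 (checkout): HEAD=topic@A [dev=A main=A topic=A work=A]
After op 7 (merge): HEAD=topic@B [dev=A main=A topic=B work=A]
After op 8 (reset): HEAD=topic@A [dev=A main=A topic=A work=A]
After op 9 (commit): HEAD=topic@C [dev=A main=A topic=C work=A]
After op 10 (checkout): HEAD=work@A [dev=A main=A topic=C work=A]
After op 11 (checkout): HEAD=topic@C [dev=A main=A topic=C work=A]
ancestors(C) = {A,C}; B in? no
ancestors(B) = {A,B}; C in? no
ancestors(C) = {A,C}; A in? yes

Answer: no no yes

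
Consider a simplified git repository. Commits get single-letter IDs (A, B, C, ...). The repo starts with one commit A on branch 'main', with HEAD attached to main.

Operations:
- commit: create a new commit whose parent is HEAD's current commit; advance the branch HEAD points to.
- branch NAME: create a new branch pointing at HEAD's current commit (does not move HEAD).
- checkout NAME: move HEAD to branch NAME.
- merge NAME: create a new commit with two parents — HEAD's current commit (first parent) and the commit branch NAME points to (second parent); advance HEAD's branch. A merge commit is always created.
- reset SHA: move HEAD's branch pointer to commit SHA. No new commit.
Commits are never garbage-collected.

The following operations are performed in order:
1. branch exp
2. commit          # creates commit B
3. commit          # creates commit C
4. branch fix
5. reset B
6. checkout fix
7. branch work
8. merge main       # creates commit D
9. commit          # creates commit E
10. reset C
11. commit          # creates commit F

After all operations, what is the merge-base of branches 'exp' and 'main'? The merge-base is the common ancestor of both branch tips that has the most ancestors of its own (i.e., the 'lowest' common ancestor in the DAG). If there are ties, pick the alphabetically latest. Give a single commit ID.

After op 1 (branch): HEAD=main@A [exp=A main=A]
After op 2 (commit): HEAD=main@B [exp=A main=B]
After op 3 (commit): HEAD=main@C [exp=A main=C]
After op 4 (branch): HEAD=main@C [exp=A fix=C main=C]
After op 5 (reset): HEAD=main@B [exp=A fix=C main=B]
After op 6 (checkout): HEAD=fix@C [exp=A fix=C main=B]
After op 7 (branch): HEAD=fix@C [exp=A fix=C main=B work=C]
After op 8 (merge): HEAD=fix@D [exp=A fix=D main=B work=C]
After op 9 (commit): HEAD=fix@E [exp=A fix=E main=B work=C]
After op 10 (reset): HEAD=fix@C [exp=A fix=C main=B work=C]
After op 11 (commit): HEAD=fix@F [exp=A fix=F main=B work=C]
ancestors(exp=A): ['A']
ancestors(main=B): ['A', 'B']
common: ['A']

Answer: A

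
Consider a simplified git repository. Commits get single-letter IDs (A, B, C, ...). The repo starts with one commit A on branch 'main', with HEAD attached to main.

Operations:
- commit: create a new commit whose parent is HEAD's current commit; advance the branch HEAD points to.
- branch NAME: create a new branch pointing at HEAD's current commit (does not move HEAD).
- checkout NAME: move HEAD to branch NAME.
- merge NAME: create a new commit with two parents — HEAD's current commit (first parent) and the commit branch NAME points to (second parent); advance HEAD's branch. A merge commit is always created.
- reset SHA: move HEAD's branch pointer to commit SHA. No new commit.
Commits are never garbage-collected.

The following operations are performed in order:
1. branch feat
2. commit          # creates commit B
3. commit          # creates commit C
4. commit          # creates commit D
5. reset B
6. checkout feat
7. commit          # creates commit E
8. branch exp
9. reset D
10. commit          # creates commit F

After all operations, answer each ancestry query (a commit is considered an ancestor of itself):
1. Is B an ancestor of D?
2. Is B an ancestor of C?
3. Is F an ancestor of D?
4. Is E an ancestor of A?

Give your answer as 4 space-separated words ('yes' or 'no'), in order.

After op 1 (branch): HEAD=main@A [feat=A main=A]
After op 2 (commit): HEAD=main@B [feat=A main=B]
After op 3 (commit): HEAD=main@C [feat=A main=C]
After op 4 (commit): HEAD=main@D [feat=A main=D]
After op 5 (reset): HEAD=main@B [feat=A main=B]
After op 6 (checkout): HEAD=feat@A [feat=A main=B]
After op 7 (commit): HEAD=feat@E [feat=E main=B]
After op 8 (branch): HEAD=feat@E [exp=E feat=E main=B]
After op 9 (reset): HEAD=feat@D [exp=E feat=D main=B]
After op 10 (commit): HEAD=feat@F [exp=E feat=F main=B]
ancestors(D) = {A,B,C,D}; B in? yes
ancestors(C) = {A,B,C}; B in? yes
ancestors(D) = {A,B,C,D}; F in? no
ancestors(A) = {A}; E in? no

Answer: yes yes no no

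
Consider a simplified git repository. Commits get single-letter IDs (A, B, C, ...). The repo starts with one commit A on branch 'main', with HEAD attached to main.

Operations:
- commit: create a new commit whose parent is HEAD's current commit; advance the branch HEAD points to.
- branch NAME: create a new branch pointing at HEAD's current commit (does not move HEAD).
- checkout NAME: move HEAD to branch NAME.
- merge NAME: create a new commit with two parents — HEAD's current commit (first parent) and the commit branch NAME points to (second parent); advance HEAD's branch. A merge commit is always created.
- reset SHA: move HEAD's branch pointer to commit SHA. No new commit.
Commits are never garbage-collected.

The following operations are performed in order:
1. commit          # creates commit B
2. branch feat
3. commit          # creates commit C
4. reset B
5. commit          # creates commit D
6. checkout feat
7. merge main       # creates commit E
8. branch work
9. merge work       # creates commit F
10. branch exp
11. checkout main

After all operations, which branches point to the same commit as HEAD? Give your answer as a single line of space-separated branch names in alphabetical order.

Answer: main

Derivation:
After op 1 (commit): HEAD=main@B [main=B]
After op 2 (branch): HEAD=main@B [feat=B main=B]
After op 3 (commit): HEAD=main@C [feat=B main=C]
After op 4 (reset): HEAD=main@B [feat=B main=B]
After op 5 (commit): HEAD=main@D [feat=B main=D]
After op 6 (checkout): HEAD=feat@B [feat=B main=D]
After op 7 (merge): HEAD=feat@E [feat=E main=D]
After op 8 (branch): HEAD=feat@E [feat=E main=D work=E]
After op 9 (merge): HEAD=feat@F [feat=F main=D work=E]
After op 10 (branch): HEAD=feat@F [exp=F feat=F main=D work=E]
After op 11 (checkout): HEAD=main@D [exp=F feat=F main=D work=E]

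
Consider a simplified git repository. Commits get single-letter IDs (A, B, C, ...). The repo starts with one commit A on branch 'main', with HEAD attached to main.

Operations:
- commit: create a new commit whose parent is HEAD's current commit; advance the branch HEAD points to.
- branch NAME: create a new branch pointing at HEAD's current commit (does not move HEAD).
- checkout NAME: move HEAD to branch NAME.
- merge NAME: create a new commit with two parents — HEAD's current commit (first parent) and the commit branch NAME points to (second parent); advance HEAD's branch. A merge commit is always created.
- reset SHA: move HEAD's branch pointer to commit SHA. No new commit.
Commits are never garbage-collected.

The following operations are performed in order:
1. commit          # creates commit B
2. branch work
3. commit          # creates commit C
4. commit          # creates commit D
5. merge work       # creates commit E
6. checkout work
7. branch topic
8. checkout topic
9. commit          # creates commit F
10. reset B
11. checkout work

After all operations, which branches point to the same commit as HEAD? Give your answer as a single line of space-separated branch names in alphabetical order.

Answer: topic work

Derivation:
After op 1 (commit): HEAD=main@B [main=B]
After op 2 (branch): HEAD=main@B [main=B work=B]
After op 3 (commit): HEAD=main@C [main=C work=B]
After op 4 (commit): HEAD=main@D [main=D work=B]
After op 5 (merge): HEAD=main@E [main=E work=B]
After op 6 (checkout): HEAD=work@B [main=E work=B]
After op 7 (branch): HEAD=work@B [main=E topic=B work=B]
After op 8 (checkout): HEAD=topic@B [main=E topic=B work=B]
After op 9 (commit): HEAD=topic@F [main=E topic=F work=B]
After op 10 (reset): HEAD=topic@B [main=E topic=B work=B]
After op 11 (checkout): HEAD=work@B [main=E topic=B work=B]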